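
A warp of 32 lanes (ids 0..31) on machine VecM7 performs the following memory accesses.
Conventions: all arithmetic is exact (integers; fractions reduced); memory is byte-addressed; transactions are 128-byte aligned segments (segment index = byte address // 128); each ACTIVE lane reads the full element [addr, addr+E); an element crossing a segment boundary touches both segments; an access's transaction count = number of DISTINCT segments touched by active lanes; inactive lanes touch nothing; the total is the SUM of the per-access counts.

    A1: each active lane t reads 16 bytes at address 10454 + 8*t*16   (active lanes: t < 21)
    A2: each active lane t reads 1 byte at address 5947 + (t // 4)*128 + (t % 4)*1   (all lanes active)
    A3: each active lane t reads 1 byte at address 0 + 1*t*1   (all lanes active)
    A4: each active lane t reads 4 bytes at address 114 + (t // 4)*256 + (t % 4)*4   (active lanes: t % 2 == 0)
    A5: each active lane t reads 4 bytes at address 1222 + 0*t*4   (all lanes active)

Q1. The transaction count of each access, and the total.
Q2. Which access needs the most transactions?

A1: 21 transactions
A2: 8 transactions
A3: 1 transaction
A4: 8 transactions
A5: 1 transaction

Answer: 21,8,1,8,1; total 39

Answer: A1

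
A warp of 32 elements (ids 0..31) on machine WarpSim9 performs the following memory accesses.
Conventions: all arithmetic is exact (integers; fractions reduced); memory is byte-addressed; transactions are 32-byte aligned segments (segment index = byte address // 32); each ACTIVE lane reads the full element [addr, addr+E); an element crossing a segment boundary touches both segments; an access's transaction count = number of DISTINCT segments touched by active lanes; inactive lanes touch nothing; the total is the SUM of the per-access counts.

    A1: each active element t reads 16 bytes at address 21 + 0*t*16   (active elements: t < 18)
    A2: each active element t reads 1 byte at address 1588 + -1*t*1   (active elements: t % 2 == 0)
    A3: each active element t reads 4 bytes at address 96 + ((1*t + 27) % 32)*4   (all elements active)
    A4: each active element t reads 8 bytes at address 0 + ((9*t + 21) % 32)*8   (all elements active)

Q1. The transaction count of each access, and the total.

A1: 2 transactions
A2: 2 transactions
A3: 4 transactions
A4: 8 transactions

Answer: 2,2,4,8; total 16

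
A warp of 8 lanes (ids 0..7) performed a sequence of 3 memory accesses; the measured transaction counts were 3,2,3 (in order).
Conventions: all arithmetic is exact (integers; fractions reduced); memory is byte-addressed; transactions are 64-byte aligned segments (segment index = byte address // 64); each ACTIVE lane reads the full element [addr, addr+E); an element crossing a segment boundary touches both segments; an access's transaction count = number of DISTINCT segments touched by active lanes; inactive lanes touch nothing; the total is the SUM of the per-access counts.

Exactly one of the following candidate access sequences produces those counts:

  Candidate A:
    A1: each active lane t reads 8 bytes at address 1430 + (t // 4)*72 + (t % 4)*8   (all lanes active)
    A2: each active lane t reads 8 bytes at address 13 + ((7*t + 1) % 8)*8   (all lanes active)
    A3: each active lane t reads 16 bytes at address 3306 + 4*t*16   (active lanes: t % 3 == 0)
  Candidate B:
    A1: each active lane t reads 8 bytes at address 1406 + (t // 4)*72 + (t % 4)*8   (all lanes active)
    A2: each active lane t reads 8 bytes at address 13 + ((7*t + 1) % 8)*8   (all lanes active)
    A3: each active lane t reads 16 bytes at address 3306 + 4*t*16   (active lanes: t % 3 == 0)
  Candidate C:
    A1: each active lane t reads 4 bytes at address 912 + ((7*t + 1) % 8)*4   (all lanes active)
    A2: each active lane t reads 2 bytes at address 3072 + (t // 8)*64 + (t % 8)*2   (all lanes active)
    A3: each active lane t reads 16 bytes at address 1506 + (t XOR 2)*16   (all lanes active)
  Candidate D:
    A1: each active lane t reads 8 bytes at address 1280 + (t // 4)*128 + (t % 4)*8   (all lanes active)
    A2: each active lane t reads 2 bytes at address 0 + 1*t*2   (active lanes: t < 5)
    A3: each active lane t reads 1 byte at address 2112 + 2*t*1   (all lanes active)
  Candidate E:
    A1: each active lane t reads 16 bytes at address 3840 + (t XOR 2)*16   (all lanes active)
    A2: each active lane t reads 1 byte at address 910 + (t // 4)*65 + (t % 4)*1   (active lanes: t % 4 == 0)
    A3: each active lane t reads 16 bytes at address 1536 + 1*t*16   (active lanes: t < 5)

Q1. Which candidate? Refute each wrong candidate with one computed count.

A: A1 gives 2 transactions, not 3
C: A1 gives 1 transaction, not 3
D: A1 gives 2 transactions, not 3
E: A1 gives 2 transactions, not 3
B: all counts match (3,2,3)

Answer: B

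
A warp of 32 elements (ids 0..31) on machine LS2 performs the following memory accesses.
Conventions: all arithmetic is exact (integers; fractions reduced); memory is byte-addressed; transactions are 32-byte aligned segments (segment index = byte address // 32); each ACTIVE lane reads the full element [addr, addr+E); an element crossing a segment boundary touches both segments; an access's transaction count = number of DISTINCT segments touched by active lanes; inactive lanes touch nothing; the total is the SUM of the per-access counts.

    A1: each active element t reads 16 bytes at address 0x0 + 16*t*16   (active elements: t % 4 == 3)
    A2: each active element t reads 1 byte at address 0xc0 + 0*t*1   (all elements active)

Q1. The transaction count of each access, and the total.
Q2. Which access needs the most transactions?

A1: 8 transactions
A2: 1 transaction

Answer: 8,1; total 9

Answer: A1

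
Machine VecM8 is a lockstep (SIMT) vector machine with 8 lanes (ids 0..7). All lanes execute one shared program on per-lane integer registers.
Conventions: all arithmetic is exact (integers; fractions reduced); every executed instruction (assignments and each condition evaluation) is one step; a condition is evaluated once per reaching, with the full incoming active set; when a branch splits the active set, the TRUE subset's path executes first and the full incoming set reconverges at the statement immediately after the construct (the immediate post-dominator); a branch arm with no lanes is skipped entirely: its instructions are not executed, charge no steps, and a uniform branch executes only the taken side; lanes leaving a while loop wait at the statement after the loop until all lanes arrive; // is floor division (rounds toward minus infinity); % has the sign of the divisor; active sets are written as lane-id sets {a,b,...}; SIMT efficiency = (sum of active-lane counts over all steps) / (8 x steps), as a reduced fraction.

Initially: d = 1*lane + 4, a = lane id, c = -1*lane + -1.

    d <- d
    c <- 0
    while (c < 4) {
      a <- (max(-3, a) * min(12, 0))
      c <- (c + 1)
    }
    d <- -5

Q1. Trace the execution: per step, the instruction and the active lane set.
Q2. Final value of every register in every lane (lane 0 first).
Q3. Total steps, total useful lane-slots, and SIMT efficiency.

step 0: d <- d                       {0,1,2,3,4,5,6,7}
step 1: c <- 0                       {0,1,2,3,4,5,6,7}
step 2: eval (c < 4)                 {0,1,2,3,4,5,6,7}
step 3: a <- (max(-3, a) * min(12, 0)) {0,1,2,3,4,5,6,7}
step 4: c <- (c + 1)                 {0,1,2,3,4,5,6,7}
step 5: eval (c < 4)                 {0,1,2,3,4,5,6,7}
step 6: a <- (max(-3, a) * min(12, 0)) {0,1,2,3,4,5,6,7}
step 7: c <- (c + 1)                 {0,1,2,3,4,5,6,7}
step 8: eval (c < 4)                 {0,1,2,3,4,5,6,7}
step 9: a <- (max(-3, a) * min(12, 0)) {0,1,2,3,4,5,6,7}
step 10: c <- (c + 1)                 {0,1,2,3,4,5,6,7}
step 11: eval (c < 4)                 {0,1,2,3,4,5,6,7}
step 12: a <- (max(-3, a) * min(12, 0)) {0,1,2,3,4,5,6,7}
step 13: c <- (c + 1)                 {0,1,2,3,4,5,6,7}
step 14: eval (c < 4)                 {0,1,2,3,4,5,6,7}
step 15: d <- -5                      {0,1,2,3,4,5,6,7}

Answer: 16 steps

d: -5,-5,-5,-5,-5,-5,-5,-5
a: 0,0,0,0,0,0,0,0
c: 4,4,4,4,4,4,4,4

steps = 16; useful = 128; efficiency = 128/128 = 1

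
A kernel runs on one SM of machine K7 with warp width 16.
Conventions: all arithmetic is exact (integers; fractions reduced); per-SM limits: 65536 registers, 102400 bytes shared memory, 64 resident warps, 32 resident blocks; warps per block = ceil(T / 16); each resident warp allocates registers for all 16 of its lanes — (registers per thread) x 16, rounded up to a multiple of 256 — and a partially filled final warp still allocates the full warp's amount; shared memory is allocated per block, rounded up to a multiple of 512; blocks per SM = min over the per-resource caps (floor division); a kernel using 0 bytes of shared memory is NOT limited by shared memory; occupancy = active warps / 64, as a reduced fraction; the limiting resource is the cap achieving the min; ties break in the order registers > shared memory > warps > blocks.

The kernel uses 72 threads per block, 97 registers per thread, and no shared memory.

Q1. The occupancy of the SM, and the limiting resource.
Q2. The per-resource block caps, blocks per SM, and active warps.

Answer: occupancy 35/64, limited by registers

registers: 7 blocks
shared memory: no limit (kernel uses none)
warps: 12 blocks
blocks: 32 blocks

Answer: 7 blocks, 35 active warps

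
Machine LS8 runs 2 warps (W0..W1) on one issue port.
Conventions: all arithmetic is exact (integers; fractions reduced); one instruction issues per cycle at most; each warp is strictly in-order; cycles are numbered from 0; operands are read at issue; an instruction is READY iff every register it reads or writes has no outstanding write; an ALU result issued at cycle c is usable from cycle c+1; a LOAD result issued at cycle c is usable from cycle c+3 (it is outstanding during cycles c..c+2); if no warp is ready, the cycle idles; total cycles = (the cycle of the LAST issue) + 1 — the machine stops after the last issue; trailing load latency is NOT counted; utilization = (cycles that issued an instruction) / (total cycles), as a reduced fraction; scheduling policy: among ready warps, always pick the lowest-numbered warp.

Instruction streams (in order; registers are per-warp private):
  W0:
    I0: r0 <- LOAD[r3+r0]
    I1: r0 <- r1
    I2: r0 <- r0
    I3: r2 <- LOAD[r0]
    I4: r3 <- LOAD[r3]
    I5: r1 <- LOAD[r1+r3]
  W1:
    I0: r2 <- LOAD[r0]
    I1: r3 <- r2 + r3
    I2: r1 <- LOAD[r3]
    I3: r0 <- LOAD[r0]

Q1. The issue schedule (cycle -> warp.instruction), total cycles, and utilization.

cycle 0: W0.I0
cycle 1: W1.I0
cycle 2: idle
cycle 3: W0.I1
cycle 4: W0.I2
cycle 5: W0.I3
cycle 6: W0.I4
cycle 7: W1.I1
cycle 8: W1.I2
cycle 9: W0.I5
cycle 10: W1.I3

Answer: 11 cycles, utilization 10/11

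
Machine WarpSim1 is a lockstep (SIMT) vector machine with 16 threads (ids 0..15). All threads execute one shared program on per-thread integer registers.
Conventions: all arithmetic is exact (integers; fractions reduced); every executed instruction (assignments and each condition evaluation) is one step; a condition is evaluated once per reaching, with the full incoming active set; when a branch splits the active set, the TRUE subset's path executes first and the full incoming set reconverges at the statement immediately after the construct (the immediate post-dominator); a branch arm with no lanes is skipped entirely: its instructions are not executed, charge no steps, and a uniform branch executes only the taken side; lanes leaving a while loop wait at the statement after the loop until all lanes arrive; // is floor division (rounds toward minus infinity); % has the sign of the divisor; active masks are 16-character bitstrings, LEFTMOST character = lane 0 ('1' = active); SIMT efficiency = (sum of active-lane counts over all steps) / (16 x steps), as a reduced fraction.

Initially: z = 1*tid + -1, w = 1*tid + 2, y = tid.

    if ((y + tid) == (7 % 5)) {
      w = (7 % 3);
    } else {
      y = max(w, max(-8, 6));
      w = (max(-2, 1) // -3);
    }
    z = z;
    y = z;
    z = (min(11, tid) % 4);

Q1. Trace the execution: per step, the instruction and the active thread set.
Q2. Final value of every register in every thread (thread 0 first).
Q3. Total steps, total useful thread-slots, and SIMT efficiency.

step 0: eval ((y + tid) == (7 % 5))  1111111111111111
step 1: w <- (7 % 3)                 0100000000000000
step 2: y <- max(w, max(-8, 6))      1011111111111111
step 3: w <- (max(-2, 1) // -3)      1011111111111111
step 4: z <- z                       1111111111111111
step 5: y <- z                       1111111111111111
step 6: z <- (min(11, tid) % 4)      1111111111111111

Answer: 7 steps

z: 0,1,2,3,0,1,2,3,0,1,2,3,3,3,3,3
w: -1,1,-1,-1,-1,-1,-1,-1,-1,-1,-1,-1,-1,-1,-1,-1
y: -1,0,1,2,3,4,5,6,7,8,9,10,11,12,13,14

steps = 7; useful = 95; efficiency = 95/112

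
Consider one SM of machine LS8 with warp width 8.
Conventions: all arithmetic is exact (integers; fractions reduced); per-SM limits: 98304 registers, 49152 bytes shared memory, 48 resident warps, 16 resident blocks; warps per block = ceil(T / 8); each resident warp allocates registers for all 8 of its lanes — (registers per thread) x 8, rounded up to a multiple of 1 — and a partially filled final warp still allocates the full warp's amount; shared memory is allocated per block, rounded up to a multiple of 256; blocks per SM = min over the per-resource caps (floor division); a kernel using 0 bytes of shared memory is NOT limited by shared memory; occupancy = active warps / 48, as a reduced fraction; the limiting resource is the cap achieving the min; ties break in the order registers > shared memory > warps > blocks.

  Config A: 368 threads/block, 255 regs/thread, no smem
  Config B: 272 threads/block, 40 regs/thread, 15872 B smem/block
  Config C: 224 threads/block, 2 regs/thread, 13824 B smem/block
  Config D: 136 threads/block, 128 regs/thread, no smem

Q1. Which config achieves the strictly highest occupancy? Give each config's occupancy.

occupancies: A 23/24, B 17/24, C 7/12, D 17/24

Answer: A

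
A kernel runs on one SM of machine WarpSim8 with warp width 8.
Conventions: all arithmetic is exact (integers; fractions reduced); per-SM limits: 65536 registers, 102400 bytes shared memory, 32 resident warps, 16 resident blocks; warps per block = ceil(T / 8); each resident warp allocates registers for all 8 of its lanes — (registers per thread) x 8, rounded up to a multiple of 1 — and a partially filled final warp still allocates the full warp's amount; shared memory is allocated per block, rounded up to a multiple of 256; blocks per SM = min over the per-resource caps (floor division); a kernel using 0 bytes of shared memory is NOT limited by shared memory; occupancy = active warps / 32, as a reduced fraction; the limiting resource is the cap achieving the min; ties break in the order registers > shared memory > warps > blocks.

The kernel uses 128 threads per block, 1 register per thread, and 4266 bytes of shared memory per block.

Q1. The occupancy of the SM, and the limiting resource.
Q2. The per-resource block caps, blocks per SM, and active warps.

Answer: occupancy 1, limited by warps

registers: 512 blocks
shared memory: 23 blocks
warps: 2 blocks
blocks: 16 blocks

Answer: 2 blocks, 32 active warps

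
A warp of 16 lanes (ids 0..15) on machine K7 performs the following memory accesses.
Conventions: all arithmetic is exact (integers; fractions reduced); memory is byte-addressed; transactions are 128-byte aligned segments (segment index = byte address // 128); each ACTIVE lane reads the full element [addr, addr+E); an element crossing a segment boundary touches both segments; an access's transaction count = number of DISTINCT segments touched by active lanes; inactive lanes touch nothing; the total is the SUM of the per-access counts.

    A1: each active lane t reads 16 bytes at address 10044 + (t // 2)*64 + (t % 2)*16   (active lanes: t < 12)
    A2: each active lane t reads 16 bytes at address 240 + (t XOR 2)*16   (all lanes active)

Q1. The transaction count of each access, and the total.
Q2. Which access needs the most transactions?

A1: 4 transactions
A2: 3 transactions

Answer: 4,3; total 7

Answer: A1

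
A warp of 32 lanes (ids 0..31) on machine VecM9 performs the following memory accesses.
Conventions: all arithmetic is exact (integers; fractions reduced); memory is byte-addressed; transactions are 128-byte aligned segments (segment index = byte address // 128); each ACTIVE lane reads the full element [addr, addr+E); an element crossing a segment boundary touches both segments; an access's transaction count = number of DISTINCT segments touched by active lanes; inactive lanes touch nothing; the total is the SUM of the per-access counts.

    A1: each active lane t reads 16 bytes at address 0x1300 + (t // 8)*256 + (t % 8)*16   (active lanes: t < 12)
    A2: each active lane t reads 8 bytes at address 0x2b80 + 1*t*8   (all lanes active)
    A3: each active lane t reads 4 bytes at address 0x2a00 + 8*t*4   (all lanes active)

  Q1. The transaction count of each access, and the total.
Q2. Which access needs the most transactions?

A1: 2 transactions
A2: 2 transactions
A3: 8 transactions

Answer: 2,2,8; total 12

Answer: A3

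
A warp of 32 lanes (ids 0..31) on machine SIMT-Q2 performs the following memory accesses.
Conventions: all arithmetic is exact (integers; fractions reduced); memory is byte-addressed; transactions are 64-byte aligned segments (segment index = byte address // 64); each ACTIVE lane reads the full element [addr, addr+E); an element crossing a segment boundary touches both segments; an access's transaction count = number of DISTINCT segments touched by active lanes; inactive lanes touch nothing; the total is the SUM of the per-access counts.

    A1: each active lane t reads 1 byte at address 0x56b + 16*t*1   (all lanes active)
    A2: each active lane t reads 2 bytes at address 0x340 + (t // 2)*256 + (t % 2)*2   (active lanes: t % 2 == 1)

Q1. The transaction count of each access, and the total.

A1: 9 transactions
A2: 16 transactions

Answer: 9,16; total 25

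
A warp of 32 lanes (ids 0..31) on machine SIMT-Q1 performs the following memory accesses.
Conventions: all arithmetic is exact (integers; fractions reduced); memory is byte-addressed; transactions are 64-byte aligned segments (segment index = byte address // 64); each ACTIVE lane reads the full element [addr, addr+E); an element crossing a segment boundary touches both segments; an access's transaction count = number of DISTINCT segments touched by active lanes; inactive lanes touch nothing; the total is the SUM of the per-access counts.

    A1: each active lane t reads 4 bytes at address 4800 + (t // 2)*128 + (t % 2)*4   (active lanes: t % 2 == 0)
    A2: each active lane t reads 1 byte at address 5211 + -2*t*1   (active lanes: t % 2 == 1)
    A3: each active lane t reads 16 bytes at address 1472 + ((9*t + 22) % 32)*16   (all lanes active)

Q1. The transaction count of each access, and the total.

A1: 16 transactions
A2: 2 transactions
A3: 8 transactions

Answer: 16,2,8; total 26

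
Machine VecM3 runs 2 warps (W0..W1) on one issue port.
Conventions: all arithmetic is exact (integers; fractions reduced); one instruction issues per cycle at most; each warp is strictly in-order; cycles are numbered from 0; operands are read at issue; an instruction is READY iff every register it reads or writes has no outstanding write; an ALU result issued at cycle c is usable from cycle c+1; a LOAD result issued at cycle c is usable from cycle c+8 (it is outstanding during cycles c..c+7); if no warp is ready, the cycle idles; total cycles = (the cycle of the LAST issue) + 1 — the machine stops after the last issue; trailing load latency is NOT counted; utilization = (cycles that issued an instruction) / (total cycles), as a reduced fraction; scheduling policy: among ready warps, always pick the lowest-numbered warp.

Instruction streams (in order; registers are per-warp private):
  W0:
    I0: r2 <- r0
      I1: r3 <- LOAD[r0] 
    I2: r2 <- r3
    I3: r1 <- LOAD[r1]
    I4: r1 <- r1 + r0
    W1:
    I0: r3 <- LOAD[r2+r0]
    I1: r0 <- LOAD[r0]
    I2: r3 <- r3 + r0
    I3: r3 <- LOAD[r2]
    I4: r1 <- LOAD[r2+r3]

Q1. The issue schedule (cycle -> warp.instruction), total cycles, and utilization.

cycle 0: W0.I0
cycle 1: W0.I1
cycle 2: W1.I0
cycle 3: W1.I1
cycle 4: idle
cycle 5: idle
cycle 6: idle
cycle 7: idle
cycle 8: idle
cycle 9: W0.I2
cycle 10: W0.I3
cycle 11: W1.I2
cycle 12: W1.I3
cycle 13: idle
cycle 14: idle
cycle 15: idle
cycle 16: idle
cycle 17: idle
cycle 18: W0.I4
cycle 19: idle
cycle 20: W1.I4

Answer: 21 cycles, utilization 10/21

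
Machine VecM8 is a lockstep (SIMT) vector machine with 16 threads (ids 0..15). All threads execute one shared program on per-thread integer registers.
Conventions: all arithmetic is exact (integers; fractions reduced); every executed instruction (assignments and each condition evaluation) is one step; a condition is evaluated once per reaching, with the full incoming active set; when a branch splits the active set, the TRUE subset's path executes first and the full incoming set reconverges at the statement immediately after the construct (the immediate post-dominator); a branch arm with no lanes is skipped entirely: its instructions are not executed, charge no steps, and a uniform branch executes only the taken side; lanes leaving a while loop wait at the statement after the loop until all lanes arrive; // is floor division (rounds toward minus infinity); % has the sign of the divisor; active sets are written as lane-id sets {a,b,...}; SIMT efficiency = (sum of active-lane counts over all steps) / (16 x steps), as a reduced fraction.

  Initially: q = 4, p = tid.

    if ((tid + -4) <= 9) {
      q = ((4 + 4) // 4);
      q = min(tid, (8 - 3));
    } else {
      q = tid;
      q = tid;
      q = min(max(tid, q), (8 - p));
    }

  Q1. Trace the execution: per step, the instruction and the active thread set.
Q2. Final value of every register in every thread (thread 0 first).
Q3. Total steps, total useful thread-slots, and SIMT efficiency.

step 0: eval ((tid + -4) <= 9)       {0,1,2,3,4,5,6,7,8,9,10,11,12,13,14,15}
step 1: q <- ((4 + 4) // 4)          {0,1,2,3,4,5,6,7,8,9,10,11,12,13}
step 2: q <- min(tid, (8 - 3))       {0,1,2,3,4,5,6,7,8,9,10,11,12,13}
step 3: q <- tid                     {14,15}
step 4: q <- tid                     {14,15}
step 5: q <- min(max(tid, q), (8 - p)) {14,15}

Answer: 6 steps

q: 0,1,2,3,4,5,5,5,5,5,5,5,5,5,-6,-7
p: 0,1,2,3,4,5,6,7,8,9,10,11,12,13,14,15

steps = 6; useful = 50; efficiency = 50/96 = 25/48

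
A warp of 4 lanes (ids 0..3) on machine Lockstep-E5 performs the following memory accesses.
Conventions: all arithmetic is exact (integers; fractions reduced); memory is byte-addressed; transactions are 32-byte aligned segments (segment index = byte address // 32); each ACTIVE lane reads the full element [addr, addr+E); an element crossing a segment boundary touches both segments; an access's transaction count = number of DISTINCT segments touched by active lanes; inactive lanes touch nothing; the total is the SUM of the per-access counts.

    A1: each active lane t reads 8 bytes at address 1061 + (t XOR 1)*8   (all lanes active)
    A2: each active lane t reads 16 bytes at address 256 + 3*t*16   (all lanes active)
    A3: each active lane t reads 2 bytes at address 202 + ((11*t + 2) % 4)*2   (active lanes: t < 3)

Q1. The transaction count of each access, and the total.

A1: 2 transactions
A2: 4 transactions
A3: 1 transaction

Answer: 2,4,1; total 7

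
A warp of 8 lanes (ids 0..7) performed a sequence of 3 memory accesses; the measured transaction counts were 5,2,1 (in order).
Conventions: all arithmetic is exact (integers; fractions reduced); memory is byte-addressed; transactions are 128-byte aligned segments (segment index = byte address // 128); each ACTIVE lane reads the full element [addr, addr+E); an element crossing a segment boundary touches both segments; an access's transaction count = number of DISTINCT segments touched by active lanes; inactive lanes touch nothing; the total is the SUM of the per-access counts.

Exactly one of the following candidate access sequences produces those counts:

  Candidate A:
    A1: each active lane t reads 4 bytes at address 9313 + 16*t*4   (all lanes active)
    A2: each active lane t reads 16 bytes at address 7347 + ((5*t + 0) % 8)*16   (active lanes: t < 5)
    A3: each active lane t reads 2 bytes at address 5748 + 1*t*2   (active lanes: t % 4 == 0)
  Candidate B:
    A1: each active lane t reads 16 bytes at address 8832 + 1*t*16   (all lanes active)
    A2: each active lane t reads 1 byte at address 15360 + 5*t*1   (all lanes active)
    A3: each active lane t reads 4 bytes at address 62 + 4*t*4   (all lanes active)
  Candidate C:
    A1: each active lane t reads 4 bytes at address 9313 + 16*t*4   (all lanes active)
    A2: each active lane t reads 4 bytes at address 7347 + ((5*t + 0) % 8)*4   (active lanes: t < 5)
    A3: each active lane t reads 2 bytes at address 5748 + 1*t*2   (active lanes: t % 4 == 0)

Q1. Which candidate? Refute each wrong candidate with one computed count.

B: A1 gives 1 transaction, not 5
C: A2 gives 1 transaction, not 2
A: all counts match (5,2,1)

Answer: A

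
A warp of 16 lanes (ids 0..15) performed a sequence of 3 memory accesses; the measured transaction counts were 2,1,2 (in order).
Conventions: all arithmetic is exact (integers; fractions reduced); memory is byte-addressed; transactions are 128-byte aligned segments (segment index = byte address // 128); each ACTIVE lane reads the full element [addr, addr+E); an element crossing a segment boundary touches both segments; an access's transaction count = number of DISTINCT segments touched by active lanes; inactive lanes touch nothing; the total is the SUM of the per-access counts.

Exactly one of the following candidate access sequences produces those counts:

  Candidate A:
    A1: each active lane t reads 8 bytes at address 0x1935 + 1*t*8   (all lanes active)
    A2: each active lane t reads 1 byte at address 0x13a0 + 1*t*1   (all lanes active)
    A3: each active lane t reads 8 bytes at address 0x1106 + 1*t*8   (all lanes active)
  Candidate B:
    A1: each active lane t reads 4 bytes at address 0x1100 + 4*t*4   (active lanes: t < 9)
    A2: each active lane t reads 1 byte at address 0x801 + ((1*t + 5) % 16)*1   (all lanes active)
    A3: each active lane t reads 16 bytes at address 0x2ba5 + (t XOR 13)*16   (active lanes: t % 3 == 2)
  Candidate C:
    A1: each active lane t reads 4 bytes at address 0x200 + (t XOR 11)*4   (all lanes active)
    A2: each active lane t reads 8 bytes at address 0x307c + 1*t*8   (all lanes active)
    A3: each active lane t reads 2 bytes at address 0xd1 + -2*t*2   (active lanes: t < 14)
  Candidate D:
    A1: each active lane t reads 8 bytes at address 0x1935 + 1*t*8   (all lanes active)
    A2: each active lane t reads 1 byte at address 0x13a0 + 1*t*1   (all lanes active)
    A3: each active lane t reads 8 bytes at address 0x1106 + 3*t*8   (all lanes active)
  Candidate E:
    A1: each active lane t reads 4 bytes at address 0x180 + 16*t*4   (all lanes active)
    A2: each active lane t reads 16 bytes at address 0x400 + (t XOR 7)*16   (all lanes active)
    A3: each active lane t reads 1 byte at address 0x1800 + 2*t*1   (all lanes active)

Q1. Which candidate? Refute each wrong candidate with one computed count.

B: A3 gives 3 transactions, not 2
C: A1 gives 1 transaction, not 2
D: A3 gives 3 transactions, not 2
E: A1 gives 8 transactions, not 2
A: all counts match (2,1,2)

Answer: A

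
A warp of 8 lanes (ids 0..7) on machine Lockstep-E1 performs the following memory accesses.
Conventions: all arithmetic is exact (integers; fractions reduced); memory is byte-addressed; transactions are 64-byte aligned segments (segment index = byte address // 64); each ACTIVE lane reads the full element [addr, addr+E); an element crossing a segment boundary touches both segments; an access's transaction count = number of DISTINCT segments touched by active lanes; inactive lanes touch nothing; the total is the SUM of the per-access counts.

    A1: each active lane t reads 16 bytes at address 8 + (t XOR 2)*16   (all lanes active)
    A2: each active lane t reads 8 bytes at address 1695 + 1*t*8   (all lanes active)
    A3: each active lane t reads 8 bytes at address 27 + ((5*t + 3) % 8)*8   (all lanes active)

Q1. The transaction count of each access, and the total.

A1: 3 transactions
A2: 2 transactions
A3: 2 transactions

Answer: 3,2,2; total 7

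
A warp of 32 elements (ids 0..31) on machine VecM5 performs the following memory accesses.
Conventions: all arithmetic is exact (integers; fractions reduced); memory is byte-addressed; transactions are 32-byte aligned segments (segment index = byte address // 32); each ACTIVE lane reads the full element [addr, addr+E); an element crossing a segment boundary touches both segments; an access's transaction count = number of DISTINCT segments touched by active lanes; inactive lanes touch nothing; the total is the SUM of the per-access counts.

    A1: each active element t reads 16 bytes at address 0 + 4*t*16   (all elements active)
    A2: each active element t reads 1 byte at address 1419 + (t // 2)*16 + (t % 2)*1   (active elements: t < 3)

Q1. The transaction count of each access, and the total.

A1: 32 transactions
A2: 1 transaction

Answer: 32,1; total 33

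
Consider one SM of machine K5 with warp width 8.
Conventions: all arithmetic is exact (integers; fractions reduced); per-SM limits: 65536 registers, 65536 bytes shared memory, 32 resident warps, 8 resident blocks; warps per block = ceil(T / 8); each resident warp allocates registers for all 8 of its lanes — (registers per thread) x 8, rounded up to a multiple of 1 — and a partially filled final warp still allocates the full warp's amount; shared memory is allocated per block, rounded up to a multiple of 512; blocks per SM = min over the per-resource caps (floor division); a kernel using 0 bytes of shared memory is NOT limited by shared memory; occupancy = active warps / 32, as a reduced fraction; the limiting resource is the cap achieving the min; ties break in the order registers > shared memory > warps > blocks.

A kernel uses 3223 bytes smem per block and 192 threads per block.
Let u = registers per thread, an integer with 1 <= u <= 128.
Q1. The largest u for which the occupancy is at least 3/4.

Answer: u = 128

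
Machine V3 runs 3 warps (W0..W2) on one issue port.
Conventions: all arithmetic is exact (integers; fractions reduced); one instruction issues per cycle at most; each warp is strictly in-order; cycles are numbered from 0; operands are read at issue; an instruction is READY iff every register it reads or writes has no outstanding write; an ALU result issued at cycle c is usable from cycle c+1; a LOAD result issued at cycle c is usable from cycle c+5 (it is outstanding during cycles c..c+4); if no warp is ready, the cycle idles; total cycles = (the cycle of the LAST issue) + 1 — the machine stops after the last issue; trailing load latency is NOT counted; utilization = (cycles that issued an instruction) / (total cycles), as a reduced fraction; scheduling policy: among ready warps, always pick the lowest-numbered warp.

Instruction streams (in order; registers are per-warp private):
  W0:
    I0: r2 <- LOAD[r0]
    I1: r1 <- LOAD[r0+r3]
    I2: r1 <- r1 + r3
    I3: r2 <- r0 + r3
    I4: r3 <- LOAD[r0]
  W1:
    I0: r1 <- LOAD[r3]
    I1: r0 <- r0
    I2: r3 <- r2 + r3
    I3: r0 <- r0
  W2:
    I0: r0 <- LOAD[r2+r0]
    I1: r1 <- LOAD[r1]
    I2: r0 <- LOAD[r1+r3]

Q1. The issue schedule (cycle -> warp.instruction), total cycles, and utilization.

cycle 0: W0.I0
cycle 1: W0.I1
cycle 2: W1.I0
cycle 3: W1.I1
cycle 4: W1.I2
cycle 5: W1.I3
cycle 6: W0.I2
cycle 7: W0.I3
cycle 8: W0.I4
cycle 9: W2.I0
cycle 10: W2.I1
cycle 11: idle
cycle 12: idle
cycle 13: idle
cycle 14: idle
cycle 15: W2.I2

Answer: 16 cycles, utilization 3/4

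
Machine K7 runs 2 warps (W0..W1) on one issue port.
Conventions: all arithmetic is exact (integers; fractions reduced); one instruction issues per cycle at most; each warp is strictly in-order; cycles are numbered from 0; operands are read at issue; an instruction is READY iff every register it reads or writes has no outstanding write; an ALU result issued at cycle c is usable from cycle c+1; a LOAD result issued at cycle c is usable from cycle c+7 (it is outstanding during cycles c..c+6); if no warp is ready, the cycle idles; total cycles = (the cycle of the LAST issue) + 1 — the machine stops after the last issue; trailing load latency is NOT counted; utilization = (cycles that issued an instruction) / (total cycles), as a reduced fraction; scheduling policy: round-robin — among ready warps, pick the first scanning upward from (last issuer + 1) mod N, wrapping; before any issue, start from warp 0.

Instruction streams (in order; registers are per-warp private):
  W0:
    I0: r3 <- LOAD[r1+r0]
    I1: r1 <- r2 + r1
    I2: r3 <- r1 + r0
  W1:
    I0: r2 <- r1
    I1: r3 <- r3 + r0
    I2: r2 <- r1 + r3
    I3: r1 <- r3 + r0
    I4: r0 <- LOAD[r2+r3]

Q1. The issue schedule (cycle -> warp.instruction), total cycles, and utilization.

cycle 0: W0.I0
cycle 1: W1.I0
cycle 2: W0.I1
cycle 3: W1.I1
cycle 4: W1.I2
cycle 5: W1.I3
cycle 6: W1.I4
cycle 7: W0.I2

Answer: 8 cycles, utilization 1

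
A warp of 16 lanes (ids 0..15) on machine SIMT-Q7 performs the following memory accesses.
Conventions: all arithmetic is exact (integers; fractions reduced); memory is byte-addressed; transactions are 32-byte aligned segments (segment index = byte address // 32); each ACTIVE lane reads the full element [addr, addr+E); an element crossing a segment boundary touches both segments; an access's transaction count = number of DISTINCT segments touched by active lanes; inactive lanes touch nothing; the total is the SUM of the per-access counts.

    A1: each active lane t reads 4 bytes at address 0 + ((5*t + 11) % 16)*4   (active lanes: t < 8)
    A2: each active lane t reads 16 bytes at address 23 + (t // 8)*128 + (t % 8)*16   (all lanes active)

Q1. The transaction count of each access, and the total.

A1: 2 transactions
A2: 9 transactions

Answer: 2,9; total 11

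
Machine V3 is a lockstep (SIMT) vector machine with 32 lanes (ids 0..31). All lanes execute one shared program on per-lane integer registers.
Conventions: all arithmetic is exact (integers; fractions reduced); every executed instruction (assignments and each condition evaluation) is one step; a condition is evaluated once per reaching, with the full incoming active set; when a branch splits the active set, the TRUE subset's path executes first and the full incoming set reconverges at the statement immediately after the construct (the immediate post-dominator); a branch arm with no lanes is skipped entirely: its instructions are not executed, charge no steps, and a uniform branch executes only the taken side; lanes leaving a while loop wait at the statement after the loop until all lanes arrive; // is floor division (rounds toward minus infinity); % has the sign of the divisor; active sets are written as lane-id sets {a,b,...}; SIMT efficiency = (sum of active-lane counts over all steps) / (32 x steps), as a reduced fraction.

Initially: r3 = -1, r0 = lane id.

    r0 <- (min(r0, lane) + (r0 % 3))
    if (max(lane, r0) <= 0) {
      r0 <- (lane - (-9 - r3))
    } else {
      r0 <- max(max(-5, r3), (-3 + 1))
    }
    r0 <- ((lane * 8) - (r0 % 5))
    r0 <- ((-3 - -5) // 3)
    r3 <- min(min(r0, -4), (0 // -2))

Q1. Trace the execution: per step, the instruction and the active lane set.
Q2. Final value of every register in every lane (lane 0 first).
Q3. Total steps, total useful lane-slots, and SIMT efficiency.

step 0: r0 <- (min(r0, lane) + (r0 % 3)) {0,1,2,3,4,5,6,7,8,9,10,11,12,13,14,15,16,17,18,19,20,21,22,23,24,25,26,27,28,29,30,31}
step 1: eval (max(lane, r0) <= 0)    {0,1,2,3,4,5,6,7,8,9,10,11,12,13,14,15,16,17,18,19,20,21,22,23,24,25,26,27,28,29,30,31}
step 2: r0 <- (lane - (-9 - r3))     {0}
step 3: r0 <- max(max(-5, r3), (-3 + 1)) {1,2,3,4,5,6,7,8,9,10,11,12,13,14,15,16,17,18,19,20,21,22,23,24,25,26,27,28,29,30,31}
step 4: r0 <- ((lane * 8) - (r0 % 5)) {0,1,2,3,4,5,6,7,8,9,10,11,12,13,14,15,16,17,18,19,20,21,22,23,24,25,26,27,28,29,30,31}
step 5: r0 <- ((-3 - -5) // 3)       {0,1,2,3,4,5,6,7,8,9,10,11,12,13,14,15,16,17,18,19,20,21,22,23,24,25,26,27,28,29,30,31}
step 6: r3 <- min(min(r0, -4), (0 // -2)) {0,1,2,3,4,5,6,7,8,9,10,11,12,13,14,15,16,17,18,19,20,21,22,23,24,25,26,27,28,29,30,31}

Answer: 7 steps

r3: -4,-4,-4,-4,-4,-4,-4,-4,-4,-4,-4,-4,-4,-4,-4,-4,-4,-4,-4,-4,-4,-4,-4,-4,-4,-4,-4,-4,-4,-4,-4,-4
r0: 0,0,0,0,0,0,0,0,0,0,0,0,0,0,0,0,0,0,0,0,0,0,0,0,0,0,0,0,0,0,0,0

steps = 7; useful = 192; efficiency = 192/224 = 6/7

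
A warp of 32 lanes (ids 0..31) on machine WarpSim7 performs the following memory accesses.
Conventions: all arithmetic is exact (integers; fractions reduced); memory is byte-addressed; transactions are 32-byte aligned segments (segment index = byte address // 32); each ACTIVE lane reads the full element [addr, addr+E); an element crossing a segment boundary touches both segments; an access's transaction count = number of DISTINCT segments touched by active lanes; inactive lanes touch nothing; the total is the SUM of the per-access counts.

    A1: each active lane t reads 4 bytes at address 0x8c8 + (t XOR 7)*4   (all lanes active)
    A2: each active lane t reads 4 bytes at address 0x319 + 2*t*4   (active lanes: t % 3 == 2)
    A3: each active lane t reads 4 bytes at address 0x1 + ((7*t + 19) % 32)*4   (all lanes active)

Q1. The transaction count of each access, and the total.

A1: 5 transactions
A2: 8 transactions
A3: 5 transactions

Answer: 5,8,5; total 18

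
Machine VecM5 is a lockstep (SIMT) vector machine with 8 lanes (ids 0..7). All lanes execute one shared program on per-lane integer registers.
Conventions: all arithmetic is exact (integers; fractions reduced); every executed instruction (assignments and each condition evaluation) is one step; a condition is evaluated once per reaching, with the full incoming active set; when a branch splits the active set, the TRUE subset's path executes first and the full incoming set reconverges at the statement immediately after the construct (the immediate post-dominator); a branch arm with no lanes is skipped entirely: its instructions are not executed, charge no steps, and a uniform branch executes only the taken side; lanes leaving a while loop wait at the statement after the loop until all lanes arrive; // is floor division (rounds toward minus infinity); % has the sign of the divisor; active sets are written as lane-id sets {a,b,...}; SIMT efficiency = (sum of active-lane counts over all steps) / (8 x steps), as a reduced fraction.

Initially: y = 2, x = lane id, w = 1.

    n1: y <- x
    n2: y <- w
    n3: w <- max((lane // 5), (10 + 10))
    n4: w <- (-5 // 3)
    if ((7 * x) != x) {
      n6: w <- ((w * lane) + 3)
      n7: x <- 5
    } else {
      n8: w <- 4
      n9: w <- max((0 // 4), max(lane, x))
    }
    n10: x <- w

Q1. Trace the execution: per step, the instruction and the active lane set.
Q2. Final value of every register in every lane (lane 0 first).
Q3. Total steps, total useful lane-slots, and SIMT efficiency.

step 0: y <- x                       {0,1,2,3,4,5,6,7}
step 1: y <- w                       {0,1,2,3,4,5,6,7}
step 2: w <- max((lane // 5), (10 + 10)) {0,1,2,3,4,5,6,7}
step 3: w <- (-5 // 3)               {0,1,2,3,4,5,6,7}
step 4: eval ((7 * x) != x)          {0,1,2,3,4,5,6,7}
step 5: w <- ((w * lane) + 3)        {1,2,3,4,5,6,7}
step 6: x <- 5                       {1,2,3,4,5,6,7}
step 7: w <- 4                       {0}
step 8: w <- max((0 // 4), max(lane, x)) {0}
step 9: x <- w                       {0,1,2,3,4,5,6,7}

Answer: 10 steps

y: 1,1,1,1,1,1,1,1
x: 0,1,-1,-3,-5,-7,-9,-11
w: 0,1,-1,-3,-5,-7,-9,-11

steps = 10; useful = 64; efficiency = 64/80 = 4/5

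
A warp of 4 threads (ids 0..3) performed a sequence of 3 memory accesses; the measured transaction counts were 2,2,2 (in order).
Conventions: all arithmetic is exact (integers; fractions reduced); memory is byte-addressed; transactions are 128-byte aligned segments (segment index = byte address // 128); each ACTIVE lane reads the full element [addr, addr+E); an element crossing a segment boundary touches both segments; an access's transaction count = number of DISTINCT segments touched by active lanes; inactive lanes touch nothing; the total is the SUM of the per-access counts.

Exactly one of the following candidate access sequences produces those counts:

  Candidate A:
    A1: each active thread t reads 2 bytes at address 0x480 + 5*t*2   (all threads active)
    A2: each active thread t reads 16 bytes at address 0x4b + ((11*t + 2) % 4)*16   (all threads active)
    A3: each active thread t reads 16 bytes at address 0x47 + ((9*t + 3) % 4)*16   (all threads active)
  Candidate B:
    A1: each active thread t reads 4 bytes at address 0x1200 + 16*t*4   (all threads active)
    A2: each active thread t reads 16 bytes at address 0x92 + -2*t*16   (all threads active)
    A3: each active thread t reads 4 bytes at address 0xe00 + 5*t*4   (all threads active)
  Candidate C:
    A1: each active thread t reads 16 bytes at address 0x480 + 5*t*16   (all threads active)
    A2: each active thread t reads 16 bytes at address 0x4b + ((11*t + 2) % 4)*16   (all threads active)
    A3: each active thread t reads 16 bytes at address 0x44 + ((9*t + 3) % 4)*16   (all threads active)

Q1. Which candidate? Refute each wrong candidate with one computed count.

A: A1 gives 1 transaction, not 2
B: A3 gives 1 transaction, not 2
C: all counts match (2,2,2)

Answer: C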